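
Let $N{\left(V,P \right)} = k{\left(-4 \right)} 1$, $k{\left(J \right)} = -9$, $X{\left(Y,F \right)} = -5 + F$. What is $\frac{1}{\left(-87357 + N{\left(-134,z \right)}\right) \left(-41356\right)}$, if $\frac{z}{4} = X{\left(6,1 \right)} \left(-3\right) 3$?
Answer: $\frac{1}{3613108296} \approx 2.7677 \cdot 10^{-10}$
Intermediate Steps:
$z = 144$ ($z = 4 \left(-5 + 1\right) \left(-3\right) 3 = 4 \left(-4\right) \left(-3\right) 3 = 4 \cdot 12 \cdot 3 = 4 \cdot 36 = 144$)
$N{\left(V,P \right)} = -9$ ($N{\left(V,P \right)} = \left(-9\right) 1 = -9$)
$\frac{1}{\left(-87357 + N{\left(-134,z \right)}\right) \left(-41356\right)} = \frac{1}{\left(-87357 - 9\right) \left(-41356\right)} = \frac{1}{-87366} \left(- \frac{1}{41356}\right) = \left(- \frac{1}{87366}\right) \left(- \frac{1}{41356}\right) = \frac{1}{3613108296}$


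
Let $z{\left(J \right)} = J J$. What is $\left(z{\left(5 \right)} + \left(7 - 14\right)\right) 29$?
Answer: $522$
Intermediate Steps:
$z{\left(J \right)} = J^{2}$
$\left(z{\left(5 \right)} + \left(7 - 14\right)\right) 29 = \left(5^{2} + \left(7 - 14\right)\right) 29 = \left(25 - 7\right) 29 = 18 \cdot 29 = 522$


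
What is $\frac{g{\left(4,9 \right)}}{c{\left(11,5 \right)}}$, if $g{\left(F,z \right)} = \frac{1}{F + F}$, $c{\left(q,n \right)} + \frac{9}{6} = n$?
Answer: $\frac{1}{28} \approx 0.035714$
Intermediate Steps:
$c{\left(q,n \right)} = - \frac{3}{2} + n$
$g{\left(F,z \right)} = \frac{1}{2 F}$
$\frac{g{\left(4,9 \right)}}{c{\left(11,5 \right)}} = \frac{\frac{1}{2} \cdot \frac{1}{4}}{- \frac{3}{2} + 5} = \frac{\frac{1}{2} \cdot \frac{1}{4}}{\frac{7}{2}} = \frac{1}{8} \cdot \frac{2}{7} = \frac{1}{28}$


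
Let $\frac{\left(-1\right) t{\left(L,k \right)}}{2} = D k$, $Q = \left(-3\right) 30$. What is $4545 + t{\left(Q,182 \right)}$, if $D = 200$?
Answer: $-68255$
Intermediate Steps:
$Q = -90$
$t{\left(L,k \right)} = - 400 k$ ($t{\left(L,k \right)} = - 2 \cdot 200 k = - 400 k$)
$4545 + t{\left(Q,182 \right)} = 4545 - 72800 = -68255$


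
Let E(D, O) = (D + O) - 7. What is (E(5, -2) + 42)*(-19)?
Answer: -722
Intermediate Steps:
E(D, O) = -7 + D + O
(E(5, -2) + 42)*(-19) = ((-7 + 5 - 2) + 42)*(-19) = (-4 + 42)*(-19) = 38*(-19) = -722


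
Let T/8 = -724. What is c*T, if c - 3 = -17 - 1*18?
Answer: 185344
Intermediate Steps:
T = -5792 (T = 8*(-724) = -5792)
c = -32 (c = 3 + (-17 - 1*18) = 3 + (-17 - 18) = 3 - 35 = -32)
c*T = -32*(-5792) = 185344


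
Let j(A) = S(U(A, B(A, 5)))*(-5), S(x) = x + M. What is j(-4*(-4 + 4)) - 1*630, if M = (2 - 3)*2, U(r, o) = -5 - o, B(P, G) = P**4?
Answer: -595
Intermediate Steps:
M = -2 (M = -1*2 = -2)
S(x) = -2 + x (S(x) = x - 2 = -2 + x)
j(A) = 35 + 5*A**4 (j(A) = (-2 + (-5 - A**4))*(-5) = (-7 - A**4)*(-5) = 35 + 5*A**4)
j(-4*(-4 + 4)) - 1*630 = (35 + 5*(-4*(-4 + 4))**4) - 1*630 = (35 + 5*(-4*0)**4) - 630 = (35 + 5*0**4) - 630 = (35 + 5*0) - 630 = (35 + 0) - 630 = 35 - 630 = -595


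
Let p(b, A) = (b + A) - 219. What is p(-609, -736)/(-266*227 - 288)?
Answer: 782/30335 ≈ 0.025779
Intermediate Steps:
p(b, A) = -219 + A + b (p(b, A) = (A + b) - 219 = -219 + A + b)
p(-609, -736)/(-266*227 - 288) = (-219 - 736 - 609)/(-266*227 - 288) = -1564/(-60382 - 288) = -1564/(-60670) = -1564*(-1/60670) = 782/30335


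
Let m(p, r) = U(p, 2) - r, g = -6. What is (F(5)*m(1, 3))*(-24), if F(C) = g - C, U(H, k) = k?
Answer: -264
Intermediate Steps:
m(p, r) = 2 - r
F(C) = -6 - C
(F(5)*m(1, 3))*(-24) = ((-6 - 1*5)*(2 - 1*3))*(-24) = ((-6 - 5)*(2 - 3))*(-24) = -11*(-1)*(-24) = 11*(-24) = -264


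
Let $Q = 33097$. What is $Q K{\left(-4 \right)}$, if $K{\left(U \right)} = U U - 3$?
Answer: $430261$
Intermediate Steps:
$K{\left(U \right)} = -3 + U^{2}$ ($K{\left(U \right)} = U^{2} - 3 = -3 + U^{2}$)
$Q K{\left(-4 \right)} = 33097 \left(-3 + \left(-4\right)^{2}\right) = 33097 \left(-3 + 16\right) = 33097 \cdot 13 = 430261$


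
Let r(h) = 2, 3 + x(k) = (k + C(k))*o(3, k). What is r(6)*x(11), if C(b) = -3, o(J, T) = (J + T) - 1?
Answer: 202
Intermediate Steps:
o(J, T) = -1 + J + T
x(k) = -3 + (-3 + k)*(2 + k) (x(k) = -3 + (k - 3)*(-1 + 3 + k) = -3 + (-3 + k)*(2 + k))
r(6)*x(11) = 2*(-9 + 11² - 1*11) = 2*(-9 + 121 - 11) = 2*101 = 202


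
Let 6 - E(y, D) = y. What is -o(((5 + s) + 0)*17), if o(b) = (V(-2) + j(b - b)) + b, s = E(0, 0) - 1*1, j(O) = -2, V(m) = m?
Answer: -166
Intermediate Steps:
E(y, D) = 6 - y
s = 5 (s = (6 - 1*0) - 1*1 = (6 + 0) - 1 = 6 - 1 = 5)
o(b) = -4 + b (o(b) = (-2 - 2) + b = -4 + b)
-o(((5 + s) + 0)*17) = -(-4 + ((5 + 5) + 0)*17) = -(-4 + (10 + 0)*17) = -(-4 + 10*17) = -(-4 + 170) = -1*166 = -166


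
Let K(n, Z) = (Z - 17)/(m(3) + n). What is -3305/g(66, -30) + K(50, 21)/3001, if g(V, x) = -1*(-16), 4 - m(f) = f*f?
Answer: -446323661/2160720 ≈ -206.56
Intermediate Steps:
m(f) = 4 - f**2 (m(f) = 4 - f*f = 4 - f**2)
g(V, x) = 16
K(n, Z) = (-17 + Z)/(-5 + n) (K(n, Z) = (Z - 17)/((4 - 1*3**2) + n) = (-17 + Z)/((4 - 1*9) + n) = (-17 + Z)/((4 - 9) + n) = (-17 + Z)/(-5 + n))
-3305/g(66, -30) + K(50, 21)/3001 = -3305/16 + ((-17 + 21)/(-5 + 50))/3001 = -3305*1/16 + (4/45)*(1/3001) = -3305/16 + ((1/45)*4)*(1/3001) = -3305/16 + (4/45)*(1/3001) = -3305/16 + 4/135045 = -446323661/2160720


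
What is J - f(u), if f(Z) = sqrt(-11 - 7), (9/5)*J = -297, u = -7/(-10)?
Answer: -165 - 3*I*sqrt(2) ≈ -165.0 - 4.2426*I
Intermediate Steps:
u = 7/10 (u = -7*(-1/10) = 7/10 ≈ 0.70000)
J = -165 (J = (5/9)*(-297) = -165)
f(Z) = 3*I*sqrt(2) (f(Z) = sqrt(-18) = 3*I*sqrt(2))
J - f(u) = -165 - 3*I*sqrt(2)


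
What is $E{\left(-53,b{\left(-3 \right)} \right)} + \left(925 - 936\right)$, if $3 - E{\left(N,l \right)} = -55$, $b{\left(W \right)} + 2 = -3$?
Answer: $47$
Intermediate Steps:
$b{\left(W \right)} = -5$ ($b{\left(W \right)} = -2 - 3 = -5$)
$E{\left(N,l \right)} = 58$ ($E{\left(N,l \right)} = 3 - -55 = 3 + 55 = 58$)
$E{\left(-53,b{\left(-3 \right)} \right)} + \left(925 - 936\right) = 58 + \left(925 - 936\right) = 58 - 11 = 47$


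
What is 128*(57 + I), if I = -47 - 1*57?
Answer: -6016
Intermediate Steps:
I = -104 (I = -47 - 57 = -104)
128*(57 + I) = 128*(57 - 104) = 128*(-47) = -6016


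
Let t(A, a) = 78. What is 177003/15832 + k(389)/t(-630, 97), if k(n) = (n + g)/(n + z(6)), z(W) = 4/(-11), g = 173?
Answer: 29559761887/2639590200 ≈ 11.199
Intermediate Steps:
z(W) = -4/11 (z(W) = 4*(-1/11) = -4/11)
k(n) = (173 + n)/(-4/11 + n) (k(n) = (n + 173)/(n - 4/11) = (173 + n)/(-4/11 + n))
177003/15832 + k(389)/t(-630, 97) = 177003/15832 + (11*(173 + 389)/(-4 + 11*389))/78 = 177003*(1/15832) + (11*562/(-4 + 4279))*(1/78) = 177003/15832 + (11*562/4275)*(1/78) = 177003/15832 + (11*(1/4275)*562)*(1/78) = 177003/15832 + (6182/4275)*(1/78) = 177003/15832 + 3091/166725 = 29559761887/2639590200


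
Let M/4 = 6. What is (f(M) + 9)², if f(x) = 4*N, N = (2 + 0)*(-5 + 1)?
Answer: 529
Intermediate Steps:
M = 24 (M = 4*6 = 24)
N = -8 (N = 2*(-4) = -8)
f(x) = -32 (f(x) = 4*(-8) = -32)
(f(M) + 9)² = (-32 + 9)² = (-23)² = 529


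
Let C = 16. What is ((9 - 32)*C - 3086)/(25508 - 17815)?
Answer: -22/49 ≈ -0.44898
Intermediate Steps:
((9 - 32)*C - 3086)/(25508 - 17815) = ((9 - 32)*16 - 3086)/(25508 - 17815) = (-23*16 - 3086)/7693 = (-368 - 3086)*(1/7693) = -3454*1/7693 = -22/49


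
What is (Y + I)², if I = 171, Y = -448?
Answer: 76729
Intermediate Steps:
(Y + I)² = (-448 + 171)² = (-277)² = 76729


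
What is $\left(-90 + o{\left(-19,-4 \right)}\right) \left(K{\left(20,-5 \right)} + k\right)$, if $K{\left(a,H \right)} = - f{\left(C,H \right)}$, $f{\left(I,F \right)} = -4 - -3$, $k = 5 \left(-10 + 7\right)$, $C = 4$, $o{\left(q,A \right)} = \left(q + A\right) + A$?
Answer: $1638$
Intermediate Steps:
$o{\left(q,A \right)} = q + 2 A$ ($o{\left(q,A \right)} = \left(A + q\right) + A = q + 2 A$)
$k = -15$ ($k = 5 \left(-3\right) = -15$)
$f{\left(I,F \right)} = -1$ ($f{\left(I,F \right)} = -4 + 3 = -1$)
$K{\left(a,H \right)} = 1$ ($K{\left(a,H \right)} = \left(-1\right) \left(-1\right) = 1$)
$\left(-90 + o{\left(-19,-4 \right)}\right) \left(K{\left(20,-5 \right)} + k\right) = \left(-90 + \left(-19 + 2 \left(-4\right)\right)\right) \left(1 - 15\right) = \left(-90 - 27\right) \left(-14\right) = \left(-117\right) \left(-14\right) = 1638$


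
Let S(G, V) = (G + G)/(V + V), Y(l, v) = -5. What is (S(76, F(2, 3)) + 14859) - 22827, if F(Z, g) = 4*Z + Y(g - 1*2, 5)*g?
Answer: -55852/7 ≈ -7978.9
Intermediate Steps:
F(Z, g) = -5*g + 4*Z (F(Z, g) = 4*Z - 5*g = -5*g + 4*Z)
S(G, V) = G/V (S(G, V) = (2*G)/((2*V)) = (2*G)*(1/(2*V)) = G/V)
(S(76, F(2, 3)) + 14859) - 22827 = (76/(-5*3 + 4*2) + 14859) - 22827 = (76/(-15 + 8) + 14859) - 22827 = (76/(-7) + 14859) - 22827 = (76*(-⅐) + 14859) - 22827 = (-76/7 + 14859) - 22827 = 103937/7 - 22827 = -55852/7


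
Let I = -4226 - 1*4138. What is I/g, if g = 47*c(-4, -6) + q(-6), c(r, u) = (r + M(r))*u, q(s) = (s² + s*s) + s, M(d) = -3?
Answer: -41/10 ≈ -4.1000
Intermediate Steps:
q(s) = s + 2*s² (q(s) = (s² + s²) + s = 2*s² + s = s + 2*s²)
I = -8364 (I = -4226 - 4138 = -8364)
c(r, u) = u*(-3 + r) (c(r, u) = (r - 3)*u = (-3 + r)*u = u*(-3 + r))
g = 2040 (g = 47*(-6*(-3 - 4)) - 6*(1 + 2*(-6)) = 47*(-6*(-7)) - 6*(1 - 12) = 47*42 - 6*(-11) = 1974 + 66 = 2040)
I/g = -8364/2040 = -8364*1/2040 = -41/10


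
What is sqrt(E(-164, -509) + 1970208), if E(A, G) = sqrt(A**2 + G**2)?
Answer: sqrt(1970208 + sqrt(285977)) ≈ 1403.8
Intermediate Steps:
sqrt(E(-164, -509) + 1970208) = sqrt(sqrt((-164)**2 + (-509)**2) + 1970208) = sqrt(sqrt(26896 + 259081) + 1970208) = sqrt(sqrt(285977) + 1970208) = sqrt(1970208 + sqrt(285977))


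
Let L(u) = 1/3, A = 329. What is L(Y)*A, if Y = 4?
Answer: 329/3 ≈ 109.67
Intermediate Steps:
L(u) = ⅓
L(Y)*A = (⅓)*329 = 329/3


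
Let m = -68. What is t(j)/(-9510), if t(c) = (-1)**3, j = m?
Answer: 1/9510 ≈ 0.00010515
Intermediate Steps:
j = -68
t(c) = -1
t(j)/(-9510) = -1/(-9510) = -1*(-1/9510) = 1/9510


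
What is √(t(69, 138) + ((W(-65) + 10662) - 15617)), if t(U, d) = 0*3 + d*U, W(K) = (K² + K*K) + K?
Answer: 2*√3238 ≈ 113.81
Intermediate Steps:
W(K) = K + 2*K² (W(K) = (K² + K²) + K = 2*K² + K = K + 2*K²)
t(U, d) = U*d (t(U, d) = 0 + U*d = U*d)
√(t(69, 138) + ((W(-65) + 10662) - 15617)) = √(69*138 + ((-65*(1 + 2*(-65)) + 10662) - 15617)) = √(9522 + ((-65*(1 - 130) + 10662) - 15617)) = √(9522 + ((-65*(-129) + 10662) - 15617)) = √(9522 + ((8385 + 10662) - 15617)) = √(9522 + (19047 - 15617)) = √(9522 + 3430) = √12952 = 2*√3238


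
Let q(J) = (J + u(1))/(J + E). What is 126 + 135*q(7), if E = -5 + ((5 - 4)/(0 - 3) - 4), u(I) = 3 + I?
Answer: -3573/7 ≈ -510.43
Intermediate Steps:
E = -28/3 (E = -5 + (1/(-3) - 4) = -5 + (1*(-⅓) - 4) = -5 + (-⅓ - 4) = -5 - 13/3 = -28/3 ≈ -9.3333)
q(J) = (4 + J)/(-28/3 + J) (q(J) = (J + (3 + 1))/(J - 28/3) = (J + 4)/(-28/3 + J) = (4 + J)/(-28/3 + J))
126 + 135*q(7) = 126 + 135*(3*(4 + 7)/(-28 + 3*7)) = 126 + 135*(3*11/(-28 + 21)) = 126 + 135*(3*11/(-7)) = 126 + 135*(3*(-⅐)*11) = 126 + 135*(-33/7) = 126 - 4455/7 = -3573/7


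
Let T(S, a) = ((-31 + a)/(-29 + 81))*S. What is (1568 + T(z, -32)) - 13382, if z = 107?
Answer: -621069/52 ≈ -11944.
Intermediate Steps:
T(S, a) = S*(-31/52 + a/52) (T(S, a) = ((-31 + a)/52)*S = ((-31 + a)*(1/52))*S = (-31/52 + a/52)*S = S*(-31/52 + a/52))
(1568 + T(z, -32)) - 13382 = (1568 + (1/52)*107*(-31 - 32)) - 13382 = (1568 + (1/52)*107*(-63)) - 13382 = (1568 - 6741/52) - 13382 = 74795/52 - 13382 = -621069/52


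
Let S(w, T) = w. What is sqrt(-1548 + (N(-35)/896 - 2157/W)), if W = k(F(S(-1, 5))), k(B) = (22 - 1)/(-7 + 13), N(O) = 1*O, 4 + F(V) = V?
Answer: I*sqrt(27149290)/112 ≈ 46.522*I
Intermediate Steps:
F(V) = -4 + V
N(O) = O
k(B) = 7/2 (k(B) = 21/6 = 21*(1/6) = 7/2)
W = 7/2 ≈ 3.5000
sqrt(-1548 + (N(-35)/896 - 2157/W)) = sqrt(-1548 + (-35/896 - 2157/7/2)) = sqrt(-1548 + (-35*1/896 - 2157*2/7)) = sqrt(-1548 + (-5/128 - 4314/7)) = sqrt(-1548 - 552227/896) = sqrt(-1939235/896) = I*sqrt(27149290)/112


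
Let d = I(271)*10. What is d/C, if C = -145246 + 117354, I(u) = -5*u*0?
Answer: 0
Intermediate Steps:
I(u) = 0
C = -27892
d = 0 (d = 0*10 = 0)
d/C = 0/(-27892) = 0*(-1/27892) = 0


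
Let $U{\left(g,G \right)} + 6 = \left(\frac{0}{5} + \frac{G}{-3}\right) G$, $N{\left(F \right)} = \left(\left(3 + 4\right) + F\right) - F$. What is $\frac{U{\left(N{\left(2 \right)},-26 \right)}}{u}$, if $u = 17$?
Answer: $- \frac{694}{51} \approx -13.608$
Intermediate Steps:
$N{\left(F \right)} = 7$ ($N{\left(F \right)} = \left(7 + F\right) - F = 7$)
$U{\left(g,G \right)} = -6 - \frac{G^{2}}{3}$ ($U{\left(g,G \right)} = -6 + \left(\frac{0}{5} + \frac{G}{-3}\right) G = -6 + \left(0 \cdot \frac{1}{5} + G \left(- \frac{1}{3}\right)\right) G = -6 + \left(0 - \frac{G}{3}\right) G = -6 + - \frac{G}{3} G = -6 - \frac{G^{2}}{3}$)
$\frac{U{\left(N{\left(2 \right)},-26 \right)}}{u} = \frac{-6 - \frac{\left(-26\right)^{2}}{3}}{17} = \left(-6 - \frac{676}{3}\right) \frac{1}{17} = \left(- \frac{694}{3}\right) \frac{1}{17} = - \frac{694}{51}$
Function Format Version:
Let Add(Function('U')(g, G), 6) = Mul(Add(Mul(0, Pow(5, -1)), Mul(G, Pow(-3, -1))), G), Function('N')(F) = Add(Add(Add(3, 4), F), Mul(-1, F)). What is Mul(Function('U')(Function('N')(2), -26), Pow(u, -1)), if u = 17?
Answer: Rational(-694, 51) ≈ -13.608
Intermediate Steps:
Function('N')(F) = 7 (Function('N')(F) = Add(Add(7, F), Mul(-1, F)) = 7)
Function('U')(g, G) = Add(-6, Mul(Rational(-1, 3), Pow(G, 2))) (Function('U')(g, G) = Add(-6, Mul(Add(Mul(0, Pow(5, -1)), Mul(G, Pow(-3, -1))), G)) = Add(-6, Mul(Add(Mul(0, Rational(1, 5)), Mul(G, Rational(-1, 3))), G)) = Add(-6, Mul(Add(0, Mul(Rational(-1, 3), G)), G)) = Add(-6, Mul(Mul(Rational(-1, 3), G), G)) = Add(-6, Mul(Rational(-1, 3), Pow(G, 2))))
Mul(Function('U')(Function('N')(2), -26), Pow(u, -1)) = Mul(Add(-6, Mul(Rational(-1, 3), Pow(-26, 2))), Pow(17, -1)) = Mul(Add(-6, Mul(Rational(-1, 3), 676)), Rational(1, 17)) = Mul(Add(-6, Rational(-676, 3)), Rational(1, 17)) = Mul(Rational(-694, 3), Rational(1, 17)) = Rational(-694, 51)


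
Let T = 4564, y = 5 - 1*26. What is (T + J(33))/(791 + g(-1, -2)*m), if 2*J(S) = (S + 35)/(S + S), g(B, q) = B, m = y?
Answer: 150629/26796 ≈ 5.6213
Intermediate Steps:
y = -21 (y = 5 - 26 = -21)
m = -21
J(S) = (35 + S)/(4*S) (J(S) = ((S + 35)/(S + S))/2 = ((35 + S)/((2*S)))/2 = ((35 + S)*(1/(2*S)))/2 = ((35 + S)/(2*S))/2 = (35 + S)/(4*S))
(T + J(33))/(791 + g(-1, -2)*m) = (4564 + (¼)*(35 + 33)/33)/(791 - 1*(-21)) = (4564 + (¼)*(1/33)*68)/(791 + 21) = (4564 + 17/33)/812 = (150629/33)*(1/812) = 150629/26796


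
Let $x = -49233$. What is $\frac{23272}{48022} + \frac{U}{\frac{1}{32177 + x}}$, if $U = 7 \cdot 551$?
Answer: $- \frac{1579563431276}{24011} \approx -6.5785 \cdot 10^{7}$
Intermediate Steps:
$U = 3857$
$\frac{23272}{48022} + \frac{U}{\frac{1}{32177 + x}} = \frac{23272}{48022} + \frac{3857}{\frac{1}{32177 - 49233}} = 23272 \cdot \frac{1}{48022} + \frac{3857}{\frac{1}{-17056}} = \frac{11636}{24011} + \frac{3857}{- \frac{1}{17056}} = \frac{11636}{24011} + 3857 \left(-17056\right) = \frac{11636}{24011} - 65784992 = - \frac{1579563431276}{24011}$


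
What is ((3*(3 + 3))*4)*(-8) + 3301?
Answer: 2725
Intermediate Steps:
((3*(3 + 3))*4)*(-8) + 3301 = ((3*6)*4)*(-8) + 3301 = (18*4)*(-8) + 3301 = 72*(-8) + 3301 = -576 + 3301 = 2725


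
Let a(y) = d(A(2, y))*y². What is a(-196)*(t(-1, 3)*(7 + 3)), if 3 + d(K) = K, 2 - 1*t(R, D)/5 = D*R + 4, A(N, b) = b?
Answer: -382239200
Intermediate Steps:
t(R, D) = -10 - 5*D*R (t(R, D) = 10 - 5*(D*R + 4) = 10 - 5*(4 + D*R) = 10 + (-20 - 5*D*R) = -10 - 5*D*R)
d(K) = -3 + K
a(y) = y²*(-3 + y) (a(y) = (-3 + y)*y² = y²*(-3 + y))
a(-196)*(t(-1, 3)*(7 + 3)) = ((-196)²*(-3 - 196))*((-10 - 5*3*(-1))*(7 + 3)) = (38416*(-199))*((-10 + 15)*10) = -38223920*10 = -7644784*50 = -382239200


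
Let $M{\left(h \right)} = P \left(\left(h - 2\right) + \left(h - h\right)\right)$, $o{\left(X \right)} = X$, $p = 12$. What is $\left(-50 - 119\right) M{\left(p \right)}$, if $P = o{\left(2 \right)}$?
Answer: $-3380$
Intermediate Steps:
$P = 2$
$M{\left(h \right)} = -4 + 2 h$ ($M{\left(h \right)} = 2 \left(\left(h - 2\right) + \left(h - h\right)\right) = 2 \left(\left(-2 + h\right) + 0\right) = 2 \left(-2 + h\right) = -4 + 2 h$)
$\left(-50 - 119\right) M{\left(p \right)} = \left(-50 - 119\right) \left(-4 + 2 \cdot 12\right) = - 169 \left(-4 + 24\right) = \left(-169\right) 20 = -3380$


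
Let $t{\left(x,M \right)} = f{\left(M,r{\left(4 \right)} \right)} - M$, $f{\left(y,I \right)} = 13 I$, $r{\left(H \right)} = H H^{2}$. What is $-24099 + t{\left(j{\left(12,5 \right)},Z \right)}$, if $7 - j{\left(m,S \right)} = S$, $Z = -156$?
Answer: $-23111$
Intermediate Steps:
$j{\left(m,S \right)} = 7 - S$
$r{\left(H \right)} = H^{3}$
$t{\left(x,M \right)} = 832 - M$ ($t{\left(x,M \right)} = 13 \cdot 4^{3} - M = 13 \cdot 64 - M = 832 - M$)
$-24099 + t{\left(j{\left(12,5 \right)},Z \right)} = -24099 + \left(832 - -156\right) = -24099 + \left(832 + 156\right) = -24099 + 988 = -23111$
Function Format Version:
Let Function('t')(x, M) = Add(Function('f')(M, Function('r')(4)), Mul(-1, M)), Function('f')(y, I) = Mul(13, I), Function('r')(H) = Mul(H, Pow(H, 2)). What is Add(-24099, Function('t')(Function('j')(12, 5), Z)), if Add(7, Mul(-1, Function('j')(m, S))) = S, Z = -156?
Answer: -23111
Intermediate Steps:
Function('j')(m, S) = Add(7, Mul(-1, S))
Function('r')(H) = Pow(H, 3)
Function('t')(x, M) = Add(832, Mul(-1, M)) (Function('t')(x, M) = Add(Mul(13, Pow(4, 3)), Mul(-1, M)) = Add(Mul(13, 64), Mul(-1, M)) = Add(832, Mul(-1, M)))
Add(-24099, Function('t')(Function('j')(12, 5), Z)) = Add(-24099, Add(832, Mul(-1, -156))) = Add(-24099, Add(832, 156)) = Add(-24099, 988) = -23111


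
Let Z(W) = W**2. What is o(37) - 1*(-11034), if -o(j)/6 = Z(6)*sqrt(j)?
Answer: 11034 - 216*sqrt(37) ≈ 9720.1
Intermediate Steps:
o(j) = -216*sqrt(j) (o(j) = -6*6**2*sqrt(j) = -216*sqrt(j))
o(37) - 1*(-11034) = -216*sqrt(37) - 1*(-11034) = -216*sqrt(37) + 11034 = 11034 - 216*sqrt(37)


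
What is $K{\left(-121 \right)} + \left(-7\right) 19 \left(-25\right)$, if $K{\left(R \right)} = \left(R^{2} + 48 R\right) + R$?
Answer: $12037$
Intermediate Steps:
$K{\left(R \right)} = R^{2} + 49 R$
$K{\left(-121 \right)} + \left(-7\right) 19 \left(-25\right) = - 121 \left(49 - 121\right) + \left(-7\right) 19 \left(-25\right) = \left(-121\right) \left(-72\right) - -3325 = 8712 + 3325 = 12037$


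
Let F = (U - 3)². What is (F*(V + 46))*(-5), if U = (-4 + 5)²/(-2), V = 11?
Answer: -13965/4 ≈ -3491.3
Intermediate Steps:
U = -½ (U = 1²*(-½) = 1*(-½) = -½ ≈ -0.50000)
F = 49/4 (F = (-½ - 3)² = (-7/2)² = 49/4 ≈ 12.250)
(F*(V + 46))*(-5) = (49*(11 + 46)/4)*(-5) = ((49/4)*57)*(-5) = (2793/4)*(-5) = -13965/4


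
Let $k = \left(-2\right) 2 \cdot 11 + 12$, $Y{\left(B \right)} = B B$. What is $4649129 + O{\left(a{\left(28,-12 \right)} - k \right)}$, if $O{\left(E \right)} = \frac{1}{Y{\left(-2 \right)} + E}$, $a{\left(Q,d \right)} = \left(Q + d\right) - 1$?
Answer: $\frac{237105580}{51} \approx 4.6491 \cdot 10^{6}$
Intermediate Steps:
$Y{\left(B \right)} = B^{2}$
$a{\left(Q,d \right)} = -1 + Q + d$
$k = -32$ ($k = \left(-4\right) 11 + 12 = -44 + 12 = -32$)
$O{\left(E \right)} = \frac{1}{4 + E}$ ($O{\left(E \right)} = \frac{1}{\left(-2\right)^{2} + E} = \frac{1}{4 + E}$)
$4649129 + O{\left(a{\left(28,-12 \right)} - k \right)} = 4649129 + \frac{1}{4 - -47} = 4649129 + \frac{1}{4 + \left(15 + 32\right)} = 4649129 + \frac{1}{4 + 47} = 4649129 + \frac{1}{51} = \frac{237105580}{51}$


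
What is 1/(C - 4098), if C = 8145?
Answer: 1/4047 ≈ 0.00024710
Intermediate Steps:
1/(C - 4098) = 1/(8145 - 4098) = 1/4047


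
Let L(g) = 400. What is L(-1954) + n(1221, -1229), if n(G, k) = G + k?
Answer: 392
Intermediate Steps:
L(-1954) + n(1221, -1229) = 400 + (1221 - 1229) = 400 - 8 = 392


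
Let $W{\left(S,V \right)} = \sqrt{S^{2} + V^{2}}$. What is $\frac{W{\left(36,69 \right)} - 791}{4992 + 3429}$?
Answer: $- \frac{113}{1203} + \frac{\sqrt{673}}{2807} \approx -0.08469$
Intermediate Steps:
$\frac{W{\left(36,69 \right)} - 791}{4992 + 3429} = \frac{\sqrt{36^{2} + 69^{2}} - 791}{4992 + 3429} = \frac{\sqrt{1296 + 4761} - 791}{8421} = \left(\sqrt{6057} - 791\right) \frac{1}{8421} = \left(3 \sqrt{673} - 791\right) \frac{1}{8421} = \left(-791 + 3 \sqrt{673}\right) \frac{1}{8421} = - \frac{113}{1203} + \frac{\sqrt{673}}{2807}$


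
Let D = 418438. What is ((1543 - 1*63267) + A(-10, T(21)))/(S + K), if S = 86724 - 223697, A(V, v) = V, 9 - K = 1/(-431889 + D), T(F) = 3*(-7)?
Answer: 276794678/614100921 ≈ 0.45073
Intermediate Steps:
T(F) = -21
K = 121060/13451 (K = 9 - 1/(-431889 + 418438) = 9 - 1/(-13451) = 9 - 1*(-1/13451) = 9 + 1/13451 = 121060/13451 ≈ 9.0001)
S = -136973
((1543 - 1*63267) + A(-10, T(21)))/(S + K) = ((1543 - 1*63267) - 10)/(-136973 + 121060/13451) = ((1543 - 63267) - 10)/(-1842302763/13451) = (-61724 - 10)*(-13451/1842302763) = -61734*(-13451/1842302763) = 276794678/614100921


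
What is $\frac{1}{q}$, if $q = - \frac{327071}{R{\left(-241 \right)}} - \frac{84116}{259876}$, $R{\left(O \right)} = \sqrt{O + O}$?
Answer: $- \frac{658524354682}{451540221945436169763} - \frac{1380557193185231 i \sqrt{482}}{451540221945436169763} \approx -1.4584 \cdot 10^{-9} - 6.7125 \cdot 10^{-5} i$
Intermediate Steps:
$R{\left(O \right)} = \sqrt{2} \sqrt{O}$ ($R{\left(O \right)} = \sqrt{2 O} = \sqrt{2} \sqrt{O}$)
$q = - \frac{21029}{64969} + \frac{327071 i \sqrt{482}}{482}$ ($q = - \frac{327071}{\sqrt{2} \sqrt{-241}} - \frac{84116}{259876} = - \frac{327071}{\sqrt{2} i \sqrt{241}} - \frac{21029}{64969} = - \frac{327071}{i \sqrt{482}} - \frac{21029}{64969} = - 327071 \left(- \frac{i \sqrt{482}}{482}\right) - \frac{21029}{64969} = \frac{327071 i \sqrt{482}}{482} - \frac{21029}{64969} = - \frac{21029}{64969} + \frac{327071 i \sqrt{482}}{482} \approx -0.32368 + 14898.0 i$)
$\frac{1}{q} = \frac{1}{- \frac{21029}{64969} + \frac{327071 i \sqrt{482}}{482}}$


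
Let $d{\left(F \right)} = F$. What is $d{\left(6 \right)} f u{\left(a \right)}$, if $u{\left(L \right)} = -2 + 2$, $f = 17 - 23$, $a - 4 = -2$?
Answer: $0$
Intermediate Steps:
$a = 2$ ($a = 4 - 2 = 2$)
$f = -6$ ($f = 17 - 23 = -6$)
$u{\left(L \right)} = 0$
$d{\left(6 \right)} f u{\left(a \right)} = 6 \left(-6\right) 0 = \left(-36\right) 0 = 0$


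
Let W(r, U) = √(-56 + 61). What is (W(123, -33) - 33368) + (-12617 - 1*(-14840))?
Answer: -31145 + √5 ≈ -31143.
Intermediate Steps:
W(r, U) = √5
(W(123, -33) - 33368) + (-12617 - 1*(-14840)) = (√5 - 33368) + (-12617 - 1*(-14840)) = (-33368 + √5) + (-12617 + 14840) = (-33368 + √5) + 2223 = -31145 + √5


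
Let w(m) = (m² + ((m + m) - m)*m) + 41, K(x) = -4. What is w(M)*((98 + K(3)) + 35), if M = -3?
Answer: 7611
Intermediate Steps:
w(m) = 41 + 2*m² (w(m) = (m² + (2*m - m)*m) + 41 = (m² + m*m) + 41 = (m² + m²) + 41 = 2*m² + 41 = 41 + 2*m²)
w(M)*((98 + K(3)) + 35) = (41 + 2*(-3)²)*((98 - 4) + 35) = (41 + 2*9)*(94 + 35) = (41 + 18)*129 = 59*129 = 7611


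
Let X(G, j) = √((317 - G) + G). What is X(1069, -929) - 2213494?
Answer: -2213494 + √317 ≈ -2.2135e+6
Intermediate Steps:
X(G, j) = √317
X(1069, -929) - 2213494 = √317 - 2213494 = -2213494 + √317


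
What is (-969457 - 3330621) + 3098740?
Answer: -1201338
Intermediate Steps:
(-969457 - 3330621) + 3098740 = -4300078 + 3098740 = -1201338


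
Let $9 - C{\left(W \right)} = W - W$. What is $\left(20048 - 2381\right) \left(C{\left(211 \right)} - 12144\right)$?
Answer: $-214389045$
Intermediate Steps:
$C{\left(W \right)} = 9$ ($C{\left(W \right)} = 9 - \left(W - W\right) = 9 - 0 = 9 + 0 = 9$)
$\left(20048 - 2381\right) \left(C{\left(211 \right)} - 12144\right) = \left(20048 - 2381\right) \left(9 - 12144\right) = 17667 \left(-12135\right) = -214389045$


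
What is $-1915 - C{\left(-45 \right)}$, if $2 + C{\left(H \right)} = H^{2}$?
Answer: $-3938$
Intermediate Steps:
$C{\left(H \right)} = -2 + H^{2}$
$-1915 - C{\left(-45 \right)} = -1915 - \left(-2 + \left(-45\right)^{2}\right) = -1915 - \left(-2 + 2025\right) = -1915 - 2023 = -3938$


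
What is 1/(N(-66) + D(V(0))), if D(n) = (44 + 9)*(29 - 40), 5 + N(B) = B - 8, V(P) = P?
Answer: -1/662 ≈ -0.0015106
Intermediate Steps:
N(B) = -13 + B (N(B) = -5 + (B - 8) = -5 + (-8 + B) = -13 + B)
D(n) = -583 (D(n) = 53*(-11) = -583)
1/(N(-66) + D(V(0))) = 1/((-13 - 66) - 583) = 1/(-79 - 583) = 1/(-662) = -1/662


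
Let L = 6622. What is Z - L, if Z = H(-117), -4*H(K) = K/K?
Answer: -26489/4 ≈ -6622.3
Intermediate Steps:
H(K) = -¼ (H(K) = -K/(4*K) = -¼*1 = -¼)
Z = -¼ ≈ -0.25000
Z - L = -¼ - 1*6622 = -¼ - 6622 = -26489/4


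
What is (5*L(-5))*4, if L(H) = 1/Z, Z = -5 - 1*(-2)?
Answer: -20/3 ≈ -6.6667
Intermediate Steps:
Z = -3 (Z = -5 + 2 = -3)
L(H) = -1/3 (L(H) = 1/(-3) = -1/3)
(5*L(-5))*4 = (5*(-1/3))*4 = -5/3*4 = -20/3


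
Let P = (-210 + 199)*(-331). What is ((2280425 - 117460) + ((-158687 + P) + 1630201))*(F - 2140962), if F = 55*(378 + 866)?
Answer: -7540156501040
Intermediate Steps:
F = 68420 (F = 55*1244 = 68420)
P = 3641 (P = -11*(-331) = 3641)
((2280425 - 117460) + ((-158687 + P) + 1630201))*(F - 2140962) = ((2280425 - 117460) + ((-158687 + 3641) + 1630201))*(68420 - 2140962) = (2162965 + (-155046 + 1630201))*(-2072542) = (2162965 + 1475155)*(-2072542) = 3638120*(-2072542) = -7540156501040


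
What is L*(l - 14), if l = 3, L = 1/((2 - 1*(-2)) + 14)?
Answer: -11/18 ≈ -0.61111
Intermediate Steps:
L = 1/18 (L = 1/((2 + 2) + 14) = 1/(4 + 14) = 1/18 ≈ 0.055556)
L*(l - 14) = (3 - 14)/18 = (1/18)*(-11) = -11/18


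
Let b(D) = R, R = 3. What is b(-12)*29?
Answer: 87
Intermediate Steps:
b(D) = 3
b(-12)*29 = 3*29 = 87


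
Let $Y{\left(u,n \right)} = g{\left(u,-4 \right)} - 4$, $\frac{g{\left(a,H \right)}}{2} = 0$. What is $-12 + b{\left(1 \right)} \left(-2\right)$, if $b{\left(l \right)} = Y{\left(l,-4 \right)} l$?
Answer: $-4$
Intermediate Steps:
$g{\left(a,H \right)} = 0$ ($g{\left(a,H \right)} = 2 \cdot 0 = 0$)
$Y{\left(u,n \right)} = -4$ ($Y{\left(u,n \right)} = 0 - 4 = -4$)
$b{\left(l \right)} = - 4 l$
$-12 + b{\left(1 \right)} \left(-2\right) = -12 + \left(-4\right) 1 \left(-2\right) = -12 - -8 = -12 + 8 = -4$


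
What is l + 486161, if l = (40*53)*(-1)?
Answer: 484041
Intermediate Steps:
l = -2120 (l = 2120*(-1) = -2120)
l + 486161 = -2120 + 486161 = 484041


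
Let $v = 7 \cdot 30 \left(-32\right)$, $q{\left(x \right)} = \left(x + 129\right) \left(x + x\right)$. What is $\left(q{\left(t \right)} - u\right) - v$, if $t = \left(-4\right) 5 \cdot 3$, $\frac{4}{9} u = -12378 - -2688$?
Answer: $\frac{40485}{2} \approx 20243.0$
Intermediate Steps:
$u = - \frac{43605}{2}$ ($u = \frac{9 \left(-12378 - -2688\right)}{4} = \frac{9 \left(-12378 + 2688\right)}{4} = \frac{9}{4} \left(-9690\right) = - \frac{43605}{2} \approx -21803.0$)
$t = -60$ ($t = \left(-20\right) 3 = -60$)
$q{\left(x \right)} = 2 x \left(129 + x\right)$ ($q{\left(x \right)} = \left(129 + x\right) 2 x = 2 x \left(129 + x\right)$)
$v = -6720$ ($v = 210 \left(-32\right) = -6720$)
$\left(q{\left(t \right)} - u\right) - v = \left(2 \left(-60\right) \left(129 - 60\right) - - \frac{43605}{2}\right) - -6720 = \left(2 \left(-60\right) 69 + \frac{43605}{2}\right) + 6720 = \left(-8280 + \frac{43605}{2}\right) + 6720 = \frac{27045}{2} + 6720 = \frac{40485}{2}$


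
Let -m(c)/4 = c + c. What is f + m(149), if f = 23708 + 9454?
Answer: 31970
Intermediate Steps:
f = 33162
m(c) = -8*c (m(c) = -4*(c + c) = -8*c)
f + m(149) = 33162 - 8*149 = 33162 - 1192 = 31970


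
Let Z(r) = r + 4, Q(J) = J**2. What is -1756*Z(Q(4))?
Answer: -35120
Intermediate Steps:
Z(r) = 4 + r
-1756*Z(Q(4)) = -1756*(4 + 4**2) = -1756*(4 + 16) = -1756*20 = -35120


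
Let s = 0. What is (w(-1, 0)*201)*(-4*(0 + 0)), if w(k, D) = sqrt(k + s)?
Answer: 0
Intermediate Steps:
w(k, D) = sqrt(k) (w(k, D) = sqrt(k + 0) = sqrt(k))
(w(-1, 0)*201)*(-4*(0 + 0)) = (sqrt(-1)*201)*(-4*(0 + 0)) = (I*201)*(-4*0) = (201*I)*0 = 0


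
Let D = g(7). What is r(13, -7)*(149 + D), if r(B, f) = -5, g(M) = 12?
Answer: -805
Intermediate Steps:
D = 12
r(13, -7)*(149 + D) = -5*(149 + 12) = -5*161 = -805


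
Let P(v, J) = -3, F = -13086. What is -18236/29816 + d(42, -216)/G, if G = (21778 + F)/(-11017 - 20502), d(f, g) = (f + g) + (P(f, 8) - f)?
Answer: 25706404133/32395084 ≈ 793.53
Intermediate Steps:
d(f, g) = -3 + g (d(f, g) = (f + g) + (-3 - f) = -3 + g)
G = -8692/31519 (G = (21778 - 13086)/(-11017 - 20502) = 8692/(-31519) = 8692*(-1/31519) = -8692/31519 ≈ -0.27577)
-18236/29816 + d(42, -216)/G = -18236/29816 + (-3 - 216)/(-8692/31519) = -18236*1/29816 - 219*(-31519/8692) = -4559/7454 + 6902661/8692 = 25706404133/32395084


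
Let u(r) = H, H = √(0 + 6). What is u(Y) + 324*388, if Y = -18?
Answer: 125712 + √6 ≈ 1.2571e+5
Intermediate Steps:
H = √6 ≈ 2.4495
u(r) = √6
u(Y) + 324*388 = √6 + 324*388 = √6 + 125712 = 125712 + √6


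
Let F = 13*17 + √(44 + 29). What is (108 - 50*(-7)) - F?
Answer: 237 - √73 ≈ 228.46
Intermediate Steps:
F = 221 + √73 ≈ 229.54
(108 - 50*(-7)) - F = (108 - 50*(-7)) - (221 + √73) = (108 + 350) + (-221 - √73) = 458 + (-221 - √73) = 237 - √73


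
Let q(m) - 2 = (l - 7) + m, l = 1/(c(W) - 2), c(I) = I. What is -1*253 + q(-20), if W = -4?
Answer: -1669/6 ≈ -278.17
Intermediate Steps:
l = -1/6 (l = 1/(-4 - 2) = 1/(-6) = -1/6 ≈ -0.16667)
q(m) = -31/6 + m (q(m) = 2 + ((-1/6 - 7) + m) = 2 + (-43/6 + m) = -31/6 + m)
-1*253 + q(-20) = -1*253 + (-31/6 - 20) = -253 - 151/6 = -1669/6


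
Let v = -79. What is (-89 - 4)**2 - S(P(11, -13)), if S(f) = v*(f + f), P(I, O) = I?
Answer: 10387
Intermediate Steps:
S(f) = -158*f (S(f) = -79*(f + f) = -158*f)
(-89 - 4)**2 - S(P(11, -13)) = (-89 - 4)**2 - (-158)*11 = (-93)**2 - 1*(-1738) = 8649 + 1738 = 10387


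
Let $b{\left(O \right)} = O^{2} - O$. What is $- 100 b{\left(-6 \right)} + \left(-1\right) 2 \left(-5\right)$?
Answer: $-4190$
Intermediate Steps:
$- 100 b{\left(-6 \right)} + \left(-1\right) 2 \left(-5\right) = - 100 \left(- 6 \left(-1 - 6\right)\right) + \left(-1\right) 2 \left(-5\right) = - 100 \left(\left(-6\right) \left(-7\right)\right) - -10 = \left(-100\right) 42 + 10 = -4200 + 10 = -4190$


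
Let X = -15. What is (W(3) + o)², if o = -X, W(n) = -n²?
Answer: 36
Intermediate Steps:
o = 15 (o = -1*(-15) = 15)
(W(3) + o)² = (-1*3² + 15)² = (-1*9 + 15)² = (-9 + 15)² = 6² = 36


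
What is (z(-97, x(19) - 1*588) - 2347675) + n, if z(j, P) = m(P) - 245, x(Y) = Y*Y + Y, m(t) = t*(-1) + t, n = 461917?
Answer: -1886003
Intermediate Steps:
m(t) = 0 (m(t) = -t + t = 0)
x(Y) = Y + Y**2 (x(Y) = Y**2 + Y = Y + Y**2)
z(j, P) = -245 (z(j, P) = 0 - 245 = -245)
(z(-97, x(19) - 1*588) - 2347675) + n = (-245 - 2347675) + 461917 = -2347920 + 461917 = -1886003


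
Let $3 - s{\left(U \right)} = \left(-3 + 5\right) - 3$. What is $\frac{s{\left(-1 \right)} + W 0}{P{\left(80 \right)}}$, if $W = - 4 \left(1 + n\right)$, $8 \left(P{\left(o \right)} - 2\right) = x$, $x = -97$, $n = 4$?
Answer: $- \frac{32}{81} \approx -0.39506$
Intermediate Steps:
$P{\left(o \right)} = - \frac{81}{8}$ ($P{\left(o \right)} = 2 + \frac{1}{8} \left(-97\right) = 2 - \frac{97}{8} = - \frac{81}{8}$)
$s{\left(U \right)} = 4$ ($s{\left(U \right)} = 3 - \left(\left(-3 + 5\right) - 3\right) = 3 - \left(2 - 3\right) = 3 - -1 = 3 + 1 = 4$)
$W = -20$ ($W = - 4 \left(1 + 4\right) = \left(-4\right) 5 = -20$)
$\frac{s{\left(-1 \right)} + W 0}{P{\left(80 \right)}} = \frac{4 - 0}{- \frac{81}{8}} = \left(4 + 0\right) \left(- \frac{8}{81}\right) = 4 \left(- \frac{8}{81}\right) = - \frac{32}{81}$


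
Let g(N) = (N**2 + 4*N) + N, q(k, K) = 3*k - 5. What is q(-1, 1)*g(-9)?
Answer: -288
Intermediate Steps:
q(k, K) = -5 + 3*k
g(N) = N**2 + 5*N
q(-1, 1)*g(-9) = (-5 + 3*(-1))*(-9*(5 - 9)) = (-5 - 3)*(-9*(-4)) = -8*36 = -288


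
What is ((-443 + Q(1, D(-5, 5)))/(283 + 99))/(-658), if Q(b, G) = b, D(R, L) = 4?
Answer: 221/125678 ≈ 0.0017585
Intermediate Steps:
((-443 + Q(1, D(-5, 5)))/(283 + 99))/(-658) = ((-443 + 1)/(283 + 99))/(-658) = -442/382*(-1/658) = -442*1/382*(-1/658) = -221/191*(-1/658) = 221/125678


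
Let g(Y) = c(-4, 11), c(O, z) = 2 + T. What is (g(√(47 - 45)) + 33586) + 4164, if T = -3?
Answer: 37749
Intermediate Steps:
c(O, z) = -1 (c(O, z) = 2 - 3 = -1)
g(Y) = -1
(g(√(47 - 45)) + 33586) + 4164 = (-1 + 33586) + 4164 = 33585 + 4164 = 37749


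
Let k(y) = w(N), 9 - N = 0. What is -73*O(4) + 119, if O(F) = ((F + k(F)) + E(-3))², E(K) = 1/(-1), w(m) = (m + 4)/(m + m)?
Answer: -289141/324 ≈ -892.41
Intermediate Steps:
N = 9 (N = 9 - 1*0 = 9 + 0 = 9)
w(m) = (4 + m)/(2*m) (w(m) = (4 + m)/((2*m)) = (4 + m)*(1/(2*m)) = (4 + m)/(2*m))
k(y) = 13/18 (k(y) = (½)*(4 + 9)/9 = (½)*(⅑)*13 = 13/18)
E(K) = -1
O(F) = (-5/18 + F)² (O(F) = ((F + 13/18) - 1)² = ((13/18 + F) - 1)² = (-5/18 + F)²)
-73*O(4) + 119 = -73*(-5 + 18*4)²/324 + 119 = -73*(-5 + 72)²/324 + 119 = -73*67²/324 + 119 = -73*4489/324 + 119 = -327697/324 + 119 = -289141/324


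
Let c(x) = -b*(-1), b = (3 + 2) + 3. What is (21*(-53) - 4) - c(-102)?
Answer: -1125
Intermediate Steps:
b = 8 (b = 5 + 3 = 8)
c(x) = 8 (c(x) = -1*8*(-1) = -8*(-1) = 8)
(21*(-53) - 4) - c(-102) = (21*(-53) - 4) - 1*8 = (-1113 - 4) - 8 = -1117 - 8 = -1125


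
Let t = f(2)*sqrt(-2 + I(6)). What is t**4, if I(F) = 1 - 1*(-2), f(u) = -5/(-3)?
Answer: 625/81 ≈ 7.7160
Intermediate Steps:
f(u) = 5/3 (f(u) = -5*(-1/3) = 5/3)
I(F) = 3 (I(F) = 1 + 2 = 3)
t = 5/3 (t = 5*sqrt(-2 + 3)/3 = 5*sqrt(1)/3 = (5/3)*1 = 5/3 ≈ 1.6667)
t**4 = (5/3)**4 = 625/81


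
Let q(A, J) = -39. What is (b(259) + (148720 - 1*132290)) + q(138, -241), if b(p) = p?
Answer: 16650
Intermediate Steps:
(b(259) + (148720 - 1*132290)) + q(138, -241) = (259 + (148720 - 1*132290)) - 39 = (259 + (148720 - 132290)) - 39 = (259 + 16430) - 39 = 16689 - 39 = 16650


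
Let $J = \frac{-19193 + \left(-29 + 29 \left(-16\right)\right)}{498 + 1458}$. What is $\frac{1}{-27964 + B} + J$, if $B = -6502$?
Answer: $- \frac{28270818}{2808979} \approx -10.064$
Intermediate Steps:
$J = - \frac{3281}{326}$ ($J = \frac{-19193 - 493}{1956} = \left(-19193 - 493\right) \frac{1}{1956} = \left(-19686\right) \frac{1}{1956} = - \frac{3281}{326} \approx -10.064$)
$\frac{1}{-27964 + B} + J = \frac{1}{-27964 - 6502} - \frac{3281}{326} = \frac{1}{-34466} - \frac{3281}{326} = - \frac{1}{34466} - \frac{3281}{326} = - \frac{28270818}{2808979}$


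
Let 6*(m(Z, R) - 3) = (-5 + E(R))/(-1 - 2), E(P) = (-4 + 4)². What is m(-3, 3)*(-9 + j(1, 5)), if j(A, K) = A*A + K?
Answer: -59/6 ≈ -9.8333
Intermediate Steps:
j(A, K) = K + A² (j(A, K) = A² + K = K + A²)
E(P) = 0 (E(P) = 0² = 0)
m(Z, R) = 59/18 (m(Z, R) = 3 + ((-5 + 0)/(-1 - 2))/6 = 3 + (-5/(-3))/6 = 3 + (-5*(-⅓))/6 = 3 + (⅙)*(5/3) = 3 + 5/18 = 59/18)
m(-3, 3)*(-9 + j(1, 5)) = 59*(-9 + (5 + 1²))/18 = 59*(-9 + (5 + 1))/18 = 59*(-9 + 6)/18 = (59/18)*(-3) = -59/6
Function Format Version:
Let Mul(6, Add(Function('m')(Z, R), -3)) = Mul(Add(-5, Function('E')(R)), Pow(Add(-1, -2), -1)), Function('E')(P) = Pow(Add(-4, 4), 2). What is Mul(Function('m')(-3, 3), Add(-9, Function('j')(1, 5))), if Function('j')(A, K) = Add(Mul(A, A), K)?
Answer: Rational(-59, 6) ≈ -9.8333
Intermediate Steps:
Function('j')(A, K) = Add(K, Pow(A, 2)) (Function('j')(A, K) = Add(Pow(A, 2), K) = Add(K, Pow(A, 2)))
Function('E')(P) = 0 (Function('E')(P) = Pow(0, 2) = 0)
Function('m')(Z, R) = Rational(59, 18) (Function('m')(Z, R) = Add(3, Mul(Rational(1, 6), Mul(Add(-5, 0), Pow(Add(-1, -2), -1)))) = Add(3, Mul(Rational(1, 6), Mul(-5, Pow(-3, -1)))) = Add(3, Mul(Rational(1, 6), Mul(-5, Rational(-1, 3)))) = Add(3, Mul(Rational(1, 6), Rational(5, 3))) = Add(3, Rational(5, 18)) = Rational(59, 18))
Mul(Function('m')(-3, 3), Add(-9, Function('j')(1, 5))) = Mul(Rational(59, 18), Add(-9, Add(5, Pow(1, 2)))) = Mul(Rational(59, 18), Add(-9, Add(5, 1))) = Mul(Rational(59, 18), Add(-9, 6)) = Mul(Rational(59, 18), -3) = Rational(-59, 6)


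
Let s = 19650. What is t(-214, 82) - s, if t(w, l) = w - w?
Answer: -19650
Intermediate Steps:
t(w, l) = 0
t(-214, 82) - s = 0 - 1*19650 = 0 - 19650 = -19650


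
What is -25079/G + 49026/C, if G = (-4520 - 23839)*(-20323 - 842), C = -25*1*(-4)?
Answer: 2942629668121/6002182350 ≈ 490.26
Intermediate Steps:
C = 100 (C = -25*(-4) = 100)
G = 600218235 (G = -28359*(-21165) = 600218235)
-25079/G + 49026/C = -25079/600218235 + 49026/100 = -25079*1/600218235 + 49026*(1/100) = -25079/600218235 + 24513/50 = 2942629668121/6002182350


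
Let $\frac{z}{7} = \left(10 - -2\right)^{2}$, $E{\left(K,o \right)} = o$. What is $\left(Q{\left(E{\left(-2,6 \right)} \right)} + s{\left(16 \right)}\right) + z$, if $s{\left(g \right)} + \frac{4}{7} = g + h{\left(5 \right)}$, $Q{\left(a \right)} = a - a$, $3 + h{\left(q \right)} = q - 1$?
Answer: $\frac{7171}{7} \approx 1024.4$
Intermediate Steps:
$h{\left(q \right)} = -4 + q$ ($h{\left(q \right)} = -3 + \left(q - 1\right) = -3 + \left(-1 + q\right) = -4 + q$)
$Q{\left(a \right)} = 0$
$z = 1008$ ($z = 7 \left(10 - -2\right)^{2} = 7 \left(10 + 2\right)^{2} = 7 \cdot 12^{2} = 7 \cdot 144 = 1008$)
$s{\left(g \right)} = \frac{3}{7} + g$ ($s{\left(g \right)} = - \frac{4}{7} + \left(g + \left(-4 + 5\right)\right) = - \frac{4}{7} + \left(g + 1\right) = - \frac{4}{7} + \left(1 + g\right) = \frac{3}{7} + g$)
$\left(Q{\left(E{\left(-2,6 \right)} \right)} + s{\left(16 \right)}\right) + z = \left(0 + \left(\frac{3}{7} + 16\right)\right) + 1008 = \left(0 + \frac{115}{7}\right) + 1008 = \frac{115}{7} + 1008 = \frac{7171}{7}$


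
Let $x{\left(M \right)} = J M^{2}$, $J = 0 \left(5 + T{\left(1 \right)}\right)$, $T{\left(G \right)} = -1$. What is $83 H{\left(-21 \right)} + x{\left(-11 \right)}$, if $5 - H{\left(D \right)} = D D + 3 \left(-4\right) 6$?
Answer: $-30212$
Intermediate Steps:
$J = 0$ ($J = 0 \left(5 - 1\right) = 0 \cdot 4 = 0$)
$x{\left(M \right)} = 0$ ($x{\left(M \right)} = 0 M^{2} = 0$)
$H{\left(D \right)} = 77 - D^{2}$ ($H{\left(D \right)} = 5 - \left(D D + 3 \left(-4\right) 6\right) = 5 - \left(D^{2} - 72\right) = 5 - \left(-72 + D^{2}\right) = 77 - D^{2}$)
$83 H{\left(-21 \right)} + x{\left(-11 \right)} = 83 \left(77 - \left(-21\right)^{2}\right) + 0 = 83 \left(77 - 441\right) + 0 = 83 \left(-364\right) + 0 = -30212 + 0 = -30212$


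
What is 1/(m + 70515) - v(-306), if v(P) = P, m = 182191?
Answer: 77328037/252706 ≈ 306.00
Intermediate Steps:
1/(m + 70515) - v(-306) = 1/(182191 + 70515) - 1*(-306) = 1/252706 + 306 = 77328037/252706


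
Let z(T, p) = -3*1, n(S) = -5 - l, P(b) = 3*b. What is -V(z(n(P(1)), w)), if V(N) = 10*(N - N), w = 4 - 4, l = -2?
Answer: 0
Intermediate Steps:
w = 0
n(S) = -3 (n(S) = -5 - 1*(-2) = -5 + 2 = -3)
z(T, p) = -3
V(N) = 0 (V(N) = 10*0 = 0)
-V(z(n(P(1)), w)) = -1*0 = 0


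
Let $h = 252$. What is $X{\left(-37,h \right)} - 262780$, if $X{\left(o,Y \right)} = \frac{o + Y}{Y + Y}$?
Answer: $- \frac{132440905}{504} \approx -2.6278 \cdot 10^{5}$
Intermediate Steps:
$X{\left(o,Y \right)} = \frac{Y + o}{2 Y}$
$X{\left(-37,h \right)} - 262780 = \frac{252 - 37}{2 \cdot 252} - 262780 = \frac{1}{2} \cdot \frac{1}{252} \cdot 215 - 262780 = \frac{215}{504} - 262780 = - \frac{132440905}{504}$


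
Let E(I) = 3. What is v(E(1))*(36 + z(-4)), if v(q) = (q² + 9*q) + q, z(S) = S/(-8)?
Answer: 2847/2 ≈ 1423.5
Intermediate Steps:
z(S) = -S/8 (z(S) = S*(-⅛) = -S/8)
v(q) = q² + 10*q
v(E(1))*(36 + z(-4)) = (3*(10 + 3))*(36 - ⅛*(-4)) = (3*13)*(36 + ½) = 39*(73/2) = 2847/2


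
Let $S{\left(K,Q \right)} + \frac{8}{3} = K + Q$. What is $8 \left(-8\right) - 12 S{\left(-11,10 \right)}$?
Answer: $-20$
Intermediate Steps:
$S{\left(K,Q \right)} = - \frac{8}{3} + K + Q$ ($S{\left(K,Q \right)} = - \frac{8}{3} + \left(K + Q\right) = - \frac{8}{3} + K + Q$)
$8 \left(-8\right) - 12 S{\left(-11,10 \right)} = 8 \left(-8\right) - 12 \left(- \frac{8}{3} - 11 + 10\right) = -64 - -44 = -64 + 44 = -20$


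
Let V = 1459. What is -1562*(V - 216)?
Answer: -1941566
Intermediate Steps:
-1562*(V - 216) = -1562*(1459 - 216) = -1562*1243 = -1941566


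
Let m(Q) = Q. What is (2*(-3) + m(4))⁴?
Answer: 16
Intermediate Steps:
(2*(-3) + m(4))⁴ = (2*(-3) + 4)⁴ = (-6 + 4)⁴ = (-2)⁴ = 16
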